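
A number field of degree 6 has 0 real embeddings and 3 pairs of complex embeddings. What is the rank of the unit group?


By Dirichlet's unit theorem:
rank = r1 + r2 - 1
= 0 + 3 - 1
= 2

2


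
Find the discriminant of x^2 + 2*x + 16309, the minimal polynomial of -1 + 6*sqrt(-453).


The element -1 + 6*sqrt(-453) has minimal polynomial:
x^2 + 2*x + 16309
Discriminant = (2)^2 - 4*(16309)
= 4 - 65236
= -65232

-65232


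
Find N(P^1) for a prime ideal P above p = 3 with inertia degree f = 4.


N(P^a) = p^(a*f)
= 3^(1*4)
= 3^4
= 81

81


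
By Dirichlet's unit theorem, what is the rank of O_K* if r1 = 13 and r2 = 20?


By Dirichlet's unit theorem:
rank = r1 + r2 - 1
= 13 + 20 - 1
= 32

32


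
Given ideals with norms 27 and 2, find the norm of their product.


N(IJ) = N(I) * N(J)
= 27 * 2
= 54

54


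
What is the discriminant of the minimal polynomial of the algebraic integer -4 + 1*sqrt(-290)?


The element -4 + 1*sqrt(-290) has minimal polynomial:
x^2 + 8*x + 306
Discriminant = (8)^2 - 4*(306)
= 64 - 1224
= -1160

-1160


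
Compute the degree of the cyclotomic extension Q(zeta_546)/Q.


The degree equals Euler's totient phi(546).
546 = 2 * 3 * 7 * 13
phi(546) = 144

144


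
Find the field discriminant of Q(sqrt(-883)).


For K = Q(sqrt(d)) with d squarefree: disc(K) = d if d = 1 mod 4, and disc(K) = 4d if d = 2 or 3 mod 4.
Here d = -883, and d mod 4 = 1.
d = 1 mod 4 (O_K = Z[(1+sqrt(d))/2]), so disc(K) = d = -883

-883


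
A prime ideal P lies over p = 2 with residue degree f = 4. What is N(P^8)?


N(P^a) = p^(a*f)
= 2^(8*4)
= 2^32
= 4294967296

4294967296


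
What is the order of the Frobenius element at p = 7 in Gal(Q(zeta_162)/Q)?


The Frobenius at p in Gal(Q(zeta_n)/Q) = (Z/nZ)* is the class of p, so its order is ord_162(7), the smallest k >= 1 with 7^k = 1 mod 162.
n = 162 = 2 * 3^4, phi(162) = 54; the order divides phi(n).
Divisors of 54: 1, 2, 3, 6, 9, 18, 27, 54
Repeated squaring mod 162: 7^1 = 7, 7^2 = 49, 7^4 = 133, 7^8 = 31, 7^16 = 151, 7^32 = 121
Test divisors in increasing order:
  k=1: 7^1 = 7 mod 162
  k=2: 7^2 = 49 mod 162
  k=3: 7^3 = 49 * 7 = 19 mod 162
  k=6: 7^6 = 133 * 49 = 37 mod 162
  k=9: 7^9 = 31 * 7 = 55 mod 162
  k=18: 7^18 = 151 * 49 = 109 mod 162
  k=27: 7^27 = 151 * 31 * 49 * 7 = 1 mod 162  <- first divisor giving 1
Order = 27

27


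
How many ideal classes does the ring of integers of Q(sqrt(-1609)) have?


K = Q(sqrt(-1609)). d mod 4 = 3, so D = disc(K) = 4d = -6436
h(K) equals the number of primitive reduced positive-definite forms (a, b, c) = a*x^2 + b*x*y + c*y^2 with b^2 - 4ac = D,
where reduced means |b| <= a <= c, with b >= 0 whenever |b| = a or a = c, and primitive means gcd(a, b, c) = 1.
Reduced forces 3a^2 <= |D| = 6436, so 1 <= a <= 46; b must have the parity of D, and c = (b^2 - D)/(4a) must be an integer >= a.
Enumerate a = 1..46, b in [-a, a]:
  a=1: (1, 0, 1609)  [1]
  a=2: (2, 2, 805)  [1]
  a=3..4: none
  a=5: (5, -2, 322), (5, 2, 322)  [2]
  a=6: none
  a=7: (7, -2, 230), (7, 2, 230)  [2]
  a=8..9: none
  a=10: (10, -2, 161), (10, 2, 161)  [2]
  a=11..12: none
  a=13: (13, -8, 125), (13, 8, 125)  [2]
  a=14: (14, -2, 115), (14, 2, 115)  [2]
  a=15..18: none
  a=19: (19, -10, 86), (19, 10, 86)  [2]
  a=20..22: none
  a=23: (23, -2, 70), (23, 2, 70)  [2]
  a=24: none
  a=25: (25, -8, 65), (25, 8, 65)  [2]
  a=26: (26, -18, 65), (26, 18, 65)  [2]
  a=27..34: none
  a=35: (35, -12, 47), (35, -2, 46), (35, 2, 46), (35, 12, 47)  [4]
  a=36..37: none
  a=38: (38, -10, 43), (38, 10, 43)  [2]
  a=39..40: none
  a=41: (41, -40, 49), (41, 40, 49)  [2]
  a=42..46: none
Total reduced forms: 1 + 1 + 2 + 2 + 2 + 2 + 2 + 2 + 2 + 2 + 2 + 4 + 2 + 2 = 28
h = 28

28


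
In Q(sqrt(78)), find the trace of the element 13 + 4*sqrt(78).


Tr(a + b*sqrt(d)) = (a + b*sqrt(d)) + (a - b*sqrt(d)) = 2a
= 2 * (13)
= 26

26


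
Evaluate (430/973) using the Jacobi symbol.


Compute (430/973) via quadratic reciprocity:
  pull out 2: (2/973) = -1  (since 973 mod 8 = 5)
  reciprocity: (215/973) -> +(973/215)
  reduce: (113/215)
  reciprocity: (113/215) -> +(215/113)
  reduce: (102/113)
  pull out 2: (2/113) = +1  (since 113 mod 8 = 1)
  reciprocity: (51/113) -> +(113/51)
  reduce: (11/51)
  reciprocity: (11/51) -> -(51/11)
  reduce: (7/11)
  reciprocity: (7/11) -> -(11/7)
  reduce: (4/7)
  pull out 2: (2/7) = +1  (since 7 mod 8 = 7)
  pull out 2: (2/7) = +1  (since 7 mod 8 = 7)
  (1/7) = 1
Product of signs = -1

-1


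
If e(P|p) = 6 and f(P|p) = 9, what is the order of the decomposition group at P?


|D_P| = e * f
= 6 * 9
= 54

54


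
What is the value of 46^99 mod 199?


p = 199 is prime and the exponent is (p-1)/2 = 99, so by Euler's criterion 46^99 = (46/199) = +1 or -1 mod 199.
Compute by square-and-multiply:
  99 = 64 + 32 + 2 + 1 (binary 1100011)
  Repeated squaring mod 199: 46^1 = 46, 46^2 = 126, 46^4 = 155, 46^8 = 145, 46^16 = 130, 46^32 = 184, 46^64 = 26
  46^99 = 46^64 * 46^32 * 46^2 * 46^1 = 26 * 184 * 126 * 46 mod 199
    26 * 184 = 4784 = 8 mod 199
    8 * 126 = 1008 = 13 mod 199
    13 * 46 = 598 = 1 mod 199
  46^99 = 1 mod 199
Result 1: 46 is a quadratic residue mod 199.
46^99 mod 199 = 1

1


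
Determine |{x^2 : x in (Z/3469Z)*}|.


For prime p, the number of non-zero quadratic residues is (p-1)/2.
= (3469-1)/2
= 1734

1734


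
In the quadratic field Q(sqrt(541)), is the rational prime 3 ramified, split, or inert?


K = Q(sqrt(541)). Since d mod 4 = 1, disc(K) = 541.
Check p | disc: 541 mod 3 = 1.
p does not divide disc. Compute Legendre symbol (d/p):
1^((3-1)/2) mod 3 = 1
(d/p) = 1, so p splits: (p) = P*P' with e=1, f=1, g=2.
Therefore p is split.

split


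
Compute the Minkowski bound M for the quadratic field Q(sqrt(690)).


d = 690, d mod 4 = 2, so disc(K) = 4d = 2760; |disc(K)| = 2760
Real quadratic field, so n = 2, s = r2 = 0, r1 = 2
M = (n!/n^n) * (4/pi)^s * sqrt(|disc(K)|) = (2!/2^2) * (4/pi)^0 * sqrt(2760)
= 0.5 * 1.000000 * 52.535702
= 26.2679

26.2679


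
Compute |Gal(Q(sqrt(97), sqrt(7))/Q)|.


The 2 square roots of distinct primes are multiplicatively independent over Q,
so [K:Q] = 2^2 and Gal(K/Q) is isomorphic to (Z/2Z)^2.
|Gal| = 2^2 = 4

4


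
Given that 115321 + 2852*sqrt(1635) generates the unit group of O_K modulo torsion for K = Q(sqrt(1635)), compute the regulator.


epsilon = 115321 + 2852*sqrt(1635)
= 230642.0000
R = ln(230642.0000)
= 12.3486

12.3486


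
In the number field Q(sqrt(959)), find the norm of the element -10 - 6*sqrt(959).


N(a + b*sqrt(d)) = a^2 - d*b^2
= (-10)^2 - (959)*(-6)^2
= 100 - 34524
= -34424

-34424


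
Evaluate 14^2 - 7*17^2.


x^2 - d*y^2
= 14^2 - 7*17^2
= 196 - 2023
= -1827

-1827


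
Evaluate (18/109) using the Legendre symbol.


p = 109 is prime, so compute (18/109) with the reciprocity algorithm (Jacobi-symbol steps: pull out 2s via (2/n), flip via reciprocity, reduce):
  pull out 2: (2/109) = -1  (since 109 mod 8 = 5)
  reciprocity: (9/109) -> +(109/9)
  reduce: (1/9)
  (1/9) = 1
Product of signs = -1
(18/109) = -1

-1


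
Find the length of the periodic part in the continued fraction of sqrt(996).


Run the CF algorithm for sqrt(996).
a_0 = floor(sqrt(996)) = 31; set m_0=0, q_0=1.
Recurrence: m' = q*a - m,  q' = (d - m'^2)/q,  a' = floor((a_0 + m')/q').
  step 1: m=31, q=35, a=1
  step 2: m=4, q=28, a=1
  step 3: m=24, q=15, a=3
  step 4: m=21, q=37, a=1
  step 5: m=16, q=20, a=2
  step 6: m=24, q=21, a=2
  step 7: m=18, q=32, a=1
  step 8: m=14, q=25, a=1
  step 9: m=11, q=35, a=1
  step 10: m=24, q=12, a=4
  step 11: m=24, q=35, a=1
  step 12: m=11, q=25, a=1
  step 13: m=14, q=32, a=1
  step 14: m=18, q=21, a=2
  step 15: m=24, q=20, a=2
  step 16: m=16, q=37, a=1
  step 17: m=21, q=15, a=3
  step 18: m=24, q=28, a=1
  step 19: m=4, q=35, a=1
  step 20: m=31, q=1, a=62
a_20 = 2*a_0 = 62, so the period closes here.
sqrt(996) = [31; 1, 1, 3, 1, 2, 2, 1, 1, 1, 4, 1, 1, 1, 2, 2, 1, 3, 1, 1, 62]
Period length = 20

20


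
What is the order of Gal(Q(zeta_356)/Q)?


|Gal(Q(zeta_356)/Q)| = phi(356)
= 176

176


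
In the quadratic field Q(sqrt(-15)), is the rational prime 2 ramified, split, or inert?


K = Q(sqrt(-15)). Since d mod 4 = 1, disc(K) = -15.
Check p | disc: -15 mod 2 = 1.
p=2 does not divide disc (d is 1 mod 4). 2 splits iff d = 1 mod 8.
d mod 8 = 1, so (d/2) = 1.
(d/p) = 1, so p splits: (p) = P*P' with e=1, f=1, g=2.
Therefore p is split.

split


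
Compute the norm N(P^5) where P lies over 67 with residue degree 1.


N(P^a) = p^(a*f)
= 67^(5*1)
= 67^5
= 1350125107

1350125107


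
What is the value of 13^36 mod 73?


p = 73 is prime and the exponent is (p-1)/2 = 36, so by Euler's criterion 13^36 = (13/73) = +1 or -1 mod 73.
Compute by square-and-multiply:
  36 = 32 + 4 (binary 100100)
  Repeated squaring mod 73: 13^1 = 13, 13^2 = 23, 13^4 = 18, 13^8 = 32, 13^16 = 2, 13^32 = 4
  13^36 = 13^32 * 13^4 = 4 * 18 mod 73
    4 * 18 = 72 = 72 mod 73
  13^36 = 72 mod 73
Result 72 = p - 1 = -1 mod 73: 13 is a quadratic non-residue mod 73. As a residue in [0, p-1] the value is 72.
13^36 mod 73 = 72

72


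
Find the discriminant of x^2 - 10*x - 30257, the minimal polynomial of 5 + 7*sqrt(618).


The element 5 + 7*sqrt(618) has minimal polynomial:
x^2 - 10*x - 30257
Discriminant = (-10)^2 - 4*(-30257)
= 100 + 121028
= 121128

121128


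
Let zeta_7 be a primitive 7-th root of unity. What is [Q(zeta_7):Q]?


The degree equals Euler's totient phi(7).
7 = 7
phi(7) = 6

6


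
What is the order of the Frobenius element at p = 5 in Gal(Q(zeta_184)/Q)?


The Frobenius at p in Gal(Q(zeta_n)/Q) = (Z/nZ)* is the class of p, so its order is ord_184(5), the smallest k >= 1 with 5^k = 1 mod 184.
n = 184 = 2^3 * 23, phi(184) = 88; the order divides phi(n).
Divisors of 88: 1, 2, 4, 8, 11, 22, 44, 88
Repeated squaring mod 184: 5^1 = 5, 5^2 = 25, 5^4 = 73, 5^8 = 177, 5^16 = 49, 5^32 = 9, 5^64 = 81
Test divisors in increasing order:
  k=1: 5^1 = 5 mod 184
  k=2: 5^2 = 25 mod 184
  k=4: 5^4 = 73 mod 184
  k=8: 5^8 = 177 mod 184
  k=11: 5^11 = 177 * 25 * 5 = 45 mod 184
  k=22: 5^22 = 49 * 73 * 25 = 1 mod 184  <- first divisor giving 1
Order = 22

22


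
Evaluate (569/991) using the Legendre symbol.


p = 991 is prime, so compute (569/991) with the reciprocity algorithm (Jacobi-symbol steps: pull out 2s via (2/n), flip via reciprocity, reduce):
  reciprocity: (569/991) -> +(991/569)
  reduce: (422/569)
  pull out 2: (2/569) = +1  (since 569 mod 8 = 1)
  reciprocity: (211/569) -> +(569/211)
  reduce: (147/211)
  reciprocity: (147/211) -> -(211/147)
  reduce: (64/147)
  pull out 2: (2/147) = -1  (since 147 mod 8 = 3)
  pull out 2: (2/147) = -1  (since 147 mod 8 = 3)
  pull out 2: (2/147) = -1  (since 147 mod 8 = 3)
  pull out 2: (2/147) = -1  (since 147 mod 8 = 3)
  pull out 2: (2/147) = -1  (since 147 mod 8 = 3)
  pull out 2: (2/147) = -1  (since 147 mod 8 = 3)
  (1/147) = 1
Product of signs = -1
(569/991) = -1

-1


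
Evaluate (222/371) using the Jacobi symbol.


Compute (222/371) via quadratic reciprocity:
  pull out 2: (2/371) = -1  (since 371 mod 8 = 3)
  reciprocity: (111/371) -> -(371/111)
  reduce: (38/111)
  pull out 2: (2/111) = +1  (since 111 mod 8 = 7)
  reciprocity: (19/111) -> -(111/19)
  reduce: (16/19)
  pull out 2: (2/19) = -1  (since 19 mod 8 = 3)
  pull out 2: (2/19) = -1  (since 19 mod 8 = 3)
  pull out 2: (2/19) = -1  (since 19 mod 8 = 3)
  pull out 2: (2/19) = -1  (since 19 mod 8 = 3)
  (1/19) = 1
Product of signs = -1

-1


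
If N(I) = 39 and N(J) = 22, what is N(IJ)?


N(IJ) = N(I) * N(J)
= 39 * 22
= 858

858


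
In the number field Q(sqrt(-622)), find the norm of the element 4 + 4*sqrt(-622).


N(a + b*sqrt(d)) = a^2 - d*b^2
= (4)^2 - (-622)*(4)^2
= 16 + 9952
= 9968

9968


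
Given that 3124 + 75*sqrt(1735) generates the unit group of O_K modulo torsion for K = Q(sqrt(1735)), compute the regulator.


epsilon = 3124 + 75*sqrt(1735)
= 6247.9998
R = ln(6247.9998)
= 8.7400

8.7400


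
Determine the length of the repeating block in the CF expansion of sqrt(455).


Run the CF algorithm for sqrt(455).
a_0 = floor(sqrt(455)) = 21; set m_0=0, q_0=1.
Recurrence: m' = q*a - m,  q' = (d - m'^2)/q,  a' = floor((a_0 + m')/q').
  step 1: m=21, q=14, a=3
  step 2: m=21, q=1, a=42
a_2 = 2*a_0 = 42, so the period closes here.
sqrt(455) = [21; 3, 42]
Period length = 2

2


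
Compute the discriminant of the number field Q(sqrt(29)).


For K = Q(sqrt(d)) with d squarefree: disc(K) = d if d = 1 mod 4, and disc(K) = 4d if d = 2 or 3 mod 4.
Here d = 29, and d mod 4 = 1.
d = 1 mod 4 (O_K = Z[(1+sqrt(d))/2]), so disc(K) = d = 29

29


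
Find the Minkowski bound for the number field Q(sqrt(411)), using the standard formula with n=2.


d = 411, d mod 4 = 3, so disc(K) = 4d = 1644; |disc(K)| = 1644
Real quadratic field, so n = 2, s = r2 = 0, r1 = 2
M = (n!/n^n) * (4/pi)^s * sqrt(|disc(K)|) = (2!/2^2) * (4/pi)^0 * sqrt(1644)
= 0.5 * 1.000000 * 40.546270
= 20.2731

20.2731


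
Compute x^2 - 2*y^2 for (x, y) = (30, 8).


x^2 - d*y^2
= 30^2 - 2*8^2
= 900 - 128
= 772

772


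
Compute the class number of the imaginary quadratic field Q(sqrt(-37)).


K = Q(sqrt(-37)). d mod 4 = 3, so D = disc(K) = 4d = -148
h(K) equals the number of primitive reduced positive-definite forms (a, b, c) = a*x^2 + b*x*y + c*y^2 with b^2 - 4ac = D,
where reduced means |b| <= a <= c, with b >= 0 whenever |b| = a or a = c, and primitive means gcd(a, b, c) = 1.
Reduced forces 3a^2 <= |D| = 148, so 1 <= a <= 7; b must have the parity of D, and c = (b^2 - D)/(4a) must be an integer >= a.
Enumerate a = 1..7, b in [-a, a]:
  a=1: (1, 0, 37)  [1]
  a=2: (2, 2, 19)  [1]
  a=3..7: none
Total reduced forms: 1 + 1 = 2
h = 2

2


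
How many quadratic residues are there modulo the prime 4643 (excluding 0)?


For prime p, the number of non-zero quadratic residues is (p-1)/2.
= (4643-1)/2
= 2321

2321


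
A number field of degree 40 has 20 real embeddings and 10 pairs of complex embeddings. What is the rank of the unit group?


By Dirichlet's unit theorem:
rank = r1 + r2 - 1
= 20 + 10 - 1
= 29

29


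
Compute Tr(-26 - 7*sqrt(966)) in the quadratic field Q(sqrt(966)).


Tr(a + b*sqrt(d)) = (a + b*sqrt(d)) + (a - b*sqrt(d)) = 2a
= 2 * (-26)
= -52

-52


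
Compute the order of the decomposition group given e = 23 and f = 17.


|D_P| = e * f
= 23 * 17
= 391

391


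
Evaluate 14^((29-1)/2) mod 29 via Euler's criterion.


p = 29 is prime and the exponent is (p-1)/2 = 14, so by Euler's criterion 14^14 = (14/29) = +1 or -1 mod 29.
Compute by square-and-multiply:
  14 = 8 + 4 + 2 (binary 1110)
  Repeated squaring mod 29: 14^1 = 14, 14^2 = 22, 14^4 = 20, 14^8 = 23
  14^14 = 14^8 * 14^4 * 14^2 = 23 * 20 * 22 mod 29
    23 * 20 = 460 = 25 mod 29
    25 * 22 = 550 = 28 mod 29
  14^14 = 28 mod 29
Result 28 = p - 1 = -1 mod 29: 14 is a quadratic non-residue mod 29. As a residue in [0, p-1] the value is 28.
14^14 mod 29 = 28

28


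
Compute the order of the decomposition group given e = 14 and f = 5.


|D_P| = e * f
= 14 * 5
= 70

70


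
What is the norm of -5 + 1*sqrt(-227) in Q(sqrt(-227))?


N(a + b*sqrt(d)) = a^2 - d*b^2
= (-5)^2 - (-227)*(1)^2
= 25 + 227
= 252

252


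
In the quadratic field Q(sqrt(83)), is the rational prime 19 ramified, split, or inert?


K = Q(sqrt(83)). Since d mod 4 = 3, disc(K) = 332.
Check p | disc: 332 mod 19 = 9.
p does not divide disc. Compute Legendre symbol (d/p):
7^((19-1)/2) mod 19 = 1
(d/p) = 1, so p splits: (p) = P*P' with e=1, f=1, g=2.
Therefore p is split.

split


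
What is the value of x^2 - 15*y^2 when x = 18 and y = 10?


x^2 - d*y^2
= 18^2 - 15*10^2
= 324 - 1500
= -1176

-1176


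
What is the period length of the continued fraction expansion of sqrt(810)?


Run the CF algorithm for sqrt(810).
a_0 = floor(sqrt(810)) = 28; set m_0=0, q_0=1.
Recurrence: m' = q*a - m,  q' = (d - m'^2)/q,  a' = floor((a_0 + m')/q').
  step 1: m=28, q=26, a=2
  step 2: m=24, q=9, a=5
  step 3: m=21, q=41, a=1
  step 4: m=20, q=10, a=4
  step 5: m=20, q=41, a=1
  step 6: m=21, q=9, a=5
  step 7: m=24, q=26, a=2
  step 8: m=28, q=1, a=56
a_8 = 2*a_0 = 56, so the period closes here.
sqrt(810) = [28; 2, 5, 1, 4, 1, 5, 2, 56]
Period length = 8

8


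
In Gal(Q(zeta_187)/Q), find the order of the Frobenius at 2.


The Frobenius at p in Gal(Q(zeta_n)/Q) = (Z/nZ)* is the class of p, so its order is ord_187(2), the smallest k >= 1 with 2^k = 1 mod 187.
n = 187 = 11 * 17, phi(187) = 160; the order divides phi(n).
Divisors of 160: 1, 2, 4, 5, 8, 10, 16, 20, 32, 40, 80, 160
Repeated squaring mod 187: 2^1 = 2, 2^2 = 4, 2^4 = 16, 2^8 = 69, 2^16 = 86, 2^32 = 103, 2^64 = 137, 2^128 = 69
Test divisors in increasing order:
  k=1: 2^1 = 2 mod 187
  k=2: 2^2 = 4 mod 187
  k=4: 2^4 = 16 mod 187
  k=5: 2^5 = 16 * 2 = 32 mod 187
  k=8: 2^8 = 69 mod 187
  k=10: 2^10 = 69 * 4 = 89 mod 187
  k=16: 2^16 = 86 mod 187
  k=20: 2^20 = 86 * 16 = 67 mod 187
  k=32: 2^32 = 103 mod 187
  k=40: 2^40 = 103 * 69 = 1 mod 187  <- first divisor giving 1
Order = 40

40


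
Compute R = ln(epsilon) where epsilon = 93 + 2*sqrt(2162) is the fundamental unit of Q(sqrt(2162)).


epsilon = 93 + 2*sqrt(2162)
= 185.9946
R = ln(185.9946)
= 5.2257

5.2257


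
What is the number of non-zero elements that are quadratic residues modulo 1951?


For prime p, the number of non-zero quadratic residues is (p-1)/2.
= (1951-1)/2
= 975

975


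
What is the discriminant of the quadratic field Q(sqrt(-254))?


For K = Q(sqrt(d)) with d squarefree: disc(K) = d if d = 1 mod 4, and disc(K) = 4d if d = 2 or 3 mod 4.
Here d = -254, and d mod 4 = 2.
d = 2 mod 4, not 1 (O_K = Z[sqrt(d)]), so disc(K) = 4d = 4 * (-254) = -1016

-1016


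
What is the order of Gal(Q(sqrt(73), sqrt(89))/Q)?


The 2 square roots of distinct primes are multiplicatively independent over Q,
so [K:Q] = 2^2 and Gal(K/Q) is isomorphic to (Z/2Z)^2.
|Gal| = 2^2 = 4

4


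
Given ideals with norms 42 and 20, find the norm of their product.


N(IJ) = N(I) * N(J)
= 42 * 20
= 840

840


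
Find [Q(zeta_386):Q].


The degree equals Euler's totient phi(386).
386 = 2 * 193
phi(386) = 192

192


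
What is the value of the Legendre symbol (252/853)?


p = 853 is prime, so compute (252/853) with the reciprocity algorithm (Jacobi-symbol steps: pull out 2s via (2/n), flip via reciprocity, reduce):
  pull out 2: (2/853) = -1  (since 853 mod 8 = 5)
  pull out 2: (2/853) = -1  (since 853 mod 8 = 5)
  reciprocity: (63/853) -> +(853/63)
  reduce: (34/63)
  pull out 2: (2/63) = +1  (since 63 mod 8 = 7)
  reciprocity: (17/63) -> +(63/17)
  reduce: (12/17)
  pull out 2: (2/17) = +1  (since 17 mod 8 = 1)
  pull out 2: (2/17) = +1  (since 17 mod 8 = 1)
  reciprocity: (3/17) -> +(17/3)
  reduce: (2/3)
  pull out 2: (2/3) = -1  (since 3 mod 8 = 3)
  (1/3) = 1
Product of signs = -1
(252/853) = -1

-1


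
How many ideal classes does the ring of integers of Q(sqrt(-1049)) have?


K = Q(sqrt(-1049)). d mod 4 = 3, so D = disc(K) = 4d = -4196
h(K) equals the number of primitive reduced positive-definite forms (a, b, c) = a*x^2 + b*x*y + c*y^2 with b^2 - 4ac = D,
where reduced means |b| <= a <= c, with b >= 0 whenever |b| = a or a = c, and primitive means gcd(a, b, c) = 1.
Reduced forces 3a^2 <= |D| = 4196, so 1 <= a <= 37; b must have the parity of D, and c = (b^2 - D)/(4a) must be an integer >= a.
Enumerate a = 1..37, b in [-a, a]:
  a=1: (1, 0, 1049)  [1]
  a=2: (2, 2, 525)  [1]
  a=3: (3, -2, 350), (3, 2, 350)  [2]
  a=4: none
  a=5: (5, -2, 210), (5, 2, 210)  [2]
  a=6: (6, -2, 175), (6, 2, 175)  [2]
  a=7: (7, -2, 150), (7, 2, 150)  [2]
  a=8: none
  a=9: (9, -4, 117), (9, 4, 117)  [2]
  a=10: (10, -2, 105), (10, 2, 105)  [2]
  a=11..12: none
  a=13: (13, -4, 81), (13, 4, 81)  [2]
  a=14: (14, -2, 75), (14, 2, 75)  [2]
  a=15: (15, -8, 71), (15, -2, 70), (15, 2, 70), (15, 8, 71)  [4]
  a=16..17: none
  a=18: (18, -14, 61), (18, 14, 61)  [2]
  a=19..20: none
  a=21: (21, -16, 53), (21, -2, 50), (21, 2, 50), (21, 16, 53)  [4]
  a=22: none
  a=23: (23, -6, 46), (23, 6, 46)  [2]
  a=24: none
  a=25: (25, -2, 42), (25, 2, 42)  [2]
  a=26: (26, -22, 45), (26, 22, 45)  [2]
  a=27: (27, -4, 39), (27, 4, 39)  [2]
  a=28: none
  a=29: (29, -26, 42), (29, 26, 42)  [2]
  a=30: (30, -22, 39), (30, -2, 35), (30, 2, 35), (30, 22, 39)  [4]
  a=31: (31, -12, 35), (31, 12, 35)  [2]
  a=32..37: none
Total reduced forms: 1 + 1 + 2 + 2 + 2 + 2 + 2 + 2 + 2 + 2 + 4 + 2 + 4 + 2 + 2 + 2 + 2 + 2 + 4 + 2 = 44
h = 44

44


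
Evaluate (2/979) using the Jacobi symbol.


Compute (2/979) via quadratic reciprocity:
  pull out 2: (2/979) = -1  (since 979 mod 8 = 3)
  (1/979) = 1
Product of signs = -1

-1


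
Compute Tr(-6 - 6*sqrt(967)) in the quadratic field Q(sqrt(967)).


Tr(a + b*sqrt(d)) = (a + b*sqrt(d)) + (a - b*sqrt(d)) = 2a
= 2 * (-6)
= -12

-12


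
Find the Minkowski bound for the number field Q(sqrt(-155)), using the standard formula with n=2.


d = -155, d mod 4 = 1, so disc(K) = d = -155; |disc(K)| = 155
Imaginary quadratic field, so n = 2, s = r2 = 1, r1 = 0
M = (n!/n^n) * (4/pi)^s * sqrt(|disc(K)|) = (2!/2^2) * (4/pi)^1 * sqrt(155)
= 0.5 * 1.273240 * 12.449900
= 7.9259

7.9259


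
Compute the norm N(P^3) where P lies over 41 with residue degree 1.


N(P^a) = p^(a*f)
= 41^(3*1)
= 41^3
= 68921

68921


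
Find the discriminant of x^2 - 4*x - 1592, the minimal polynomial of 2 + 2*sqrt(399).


The element 2 + 2*sqrt(399) has minimal polynomial:
x^2 - 4*x - 1592
Discriminant = (-4)^2 - 4*(-1592)
= 16 + 6368
= 6384

6384


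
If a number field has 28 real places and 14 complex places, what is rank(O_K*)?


By Dirichlet's unit theorem:
rank = r1 + r2 - 1
= 28 + 14 - 1
= 41

41


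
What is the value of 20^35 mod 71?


p = 71 is prime and the exponent is (p-1)/2 = 35, so by Euler's criterion 20^35 = (20/71) = +1 or -1 mod 71.
Compute by square-and-multiply:
  35 = 32 + 2 + 1 (binary 100011)
  Repeated squaring mod 71: 20^1 = 20, 20^2 = 45, 20^4 = 37, 20^8 = 20, 20^16 = 45, 20^32 = 37
  20^35 = 20^32 * 20^2 * 20^1 = 37 * 45 * 20 mod 71
    37 * 45 = 1665 = 32 mod 71
    32 * 20 = 640 = 1 mod 71
  20^35 = 1 mod 71
Result 1: 20 is a quadratic residue mod 71.
20^35 mod 71 = 1

1


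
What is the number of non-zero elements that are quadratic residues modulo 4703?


For prime p, the number of non-zero quadratic residues is (p-1)/2.
= (4703-1)/2
= 2351

2351


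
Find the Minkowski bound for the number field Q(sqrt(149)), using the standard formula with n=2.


d = 149, d mod 4 = 1, so disc(K) = d = 149; |disc(K)| = 149
Real quadratic field, so n = 2, s = r2 = 0, r1 = 2
M = (n!/n^n) * (4/pi)^s * sqrt(|disc(K)|) = (2!/2^2) * (4/pi)^0 * sqrt(149)
= 0.5 * 1.000000 * 12.206556
= 6.1033

6.1033


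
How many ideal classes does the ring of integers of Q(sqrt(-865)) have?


K = Q(sqrt(-865)). d mod 4 = 3, so D = disc(K) = 4d = -3460
h(K) equals the number of primitive reduced positive-definite forms (a, b, c) = a*x^2 + b*x*y + c*y^2 with b^2 - 4ac = D,
where reduced means |b| <= a <= c, with b >= 0 whenever |b| = a or a = c, and primitive means gcd(a, b, c) = 1.
Reduced forces 3a^2 <= |D| = 3460, so 1 <= a <= 33; b must have the parity of D, and c = (b^2 - D)/(4a) must be an integer >= a.
Enumerate a = 1..33, b in [-a, a]:
  a=1: (1, 0, 865)  [1]
  a=2: (2, 2, 433)  [1]
  a=3..4: none
  a=5: (5, 0, 173)  [1]
  a=6..9: none
  a=10: (10, 10, 89)  [1]
  a=11: (11, -4, 79), (11, 4, 79)  [2]
  a=12..16: none
  a=17: (17, -12, 53), (17, 12, 53)  [2]
  a=18: none
  a=19: (19, -6, 46), (19, 6, 46)  [2]
  a=20..21: none
  a=22: (22, -18, 43), (22, 18, 43)  [2]
  a=23: (23, -6, 38), (23, 6, 38)  [2]
  a=24..28: none
  a=29: (29, -22, 34), (29, 22, 34)  [2]
  a=30..33: none
Total reduced forms: 1 + 1 + 1 + 1 + 2 + 2 + 2 + 2 + 2 + 2 = 16
h = 16

16


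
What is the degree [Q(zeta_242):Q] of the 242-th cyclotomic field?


The degree equals Euler's totient phi(242).
242 = 2 * 11^2
phi(242) = 110

110


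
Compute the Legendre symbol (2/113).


p = 113 is prime, so compute (2/113) with the reciprocity algorithm (Jacobi-symbol steps: pull out 2s via (2/n), flip via reciprocity, reduce):
  pull out 2: (2/113) = +1  (since 113 mod 8 = 1)
  (1/113) = 1
Product of signs = 1
(2/113) = 1

1


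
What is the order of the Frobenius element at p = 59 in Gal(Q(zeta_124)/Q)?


The Frobenius at p in Gal(Q(zeta_n)/Q) = (Z/nZ)* is the class of p, so its order is ord_124(59), the smallest k >= 1 with 59^k = 1 mod 124.
n = 124 = 2^2 * 31, phi(124) = 60; the order divides phi(n).
Divisors of 60: 1, 2, 3, 4, 5, 6, 10, 12, 15, 20, 30, 60
Repeated squaring mod 124: 59^1 = 59, 59^2 = 9, 59^4 = 81, 59^8 = 113, 59^16 = 121, 59^32 = 9
Test divisors in increasing order:
  k=1: 59^1 = 59 mod 124
  k=2: 59^2 = 9 mod 124
  k=3: 59^3 = 9 * 59 = 35 mod 124
  k=4: 59^4 = 81 mod 124
  k=5: 59^5 = 81 * 59 = 67 mod 124
  k=6: 59^6 = 81 * 9 = 109 mod 124
  k=10: 59^10 = 113 * 9 = 25 mod 124
  k=12: 59^12 = 113 * 81 = 101 mod 124
  k=15: 59^15 = 113 * 81 * 9 * 59 = 63 mod 124
  k=20: 59^20 = 121 * 81 = 5 mod 124
  k=30: 59^30 = 121 * 113 * 81 * 9 = 1 mod 124  <- first divisor giving 1
Order = 30

30


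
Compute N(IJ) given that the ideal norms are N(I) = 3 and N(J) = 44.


N(IJ) = N(I) * N(J)
= 3 * 44
= 132

132


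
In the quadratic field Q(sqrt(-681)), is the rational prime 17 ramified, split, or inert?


K = Q(sqrt(-681)). Since d mod 4 = 3, disc(K) = -2724.
Check p | disc: -2724 mod 17 = 13.
p does not divide disc. Compute Legendre symbol (d/p):
16^((17-1)/2) mod 17 = 1
(d/p) = 1, so p splits: (p) = P*P' with e=1, f=1, g=2.
Therefore p is split.

split


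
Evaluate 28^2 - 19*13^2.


x^2 - d*y^2
= 28^2 - 19*13^2
= 784 - 3211
= -2427

-2427


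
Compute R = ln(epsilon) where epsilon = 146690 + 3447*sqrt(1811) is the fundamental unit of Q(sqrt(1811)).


epsilon = 146690 + 3447*sqrt(1811)
= 293380.0000
R = ln(293380.0000)
= 12.5892

12.5892


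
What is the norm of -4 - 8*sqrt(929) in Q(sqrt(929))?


N(a + b*sqrt(d)) = a^2 - d*b^2
= (-4)^2 - (929)*(-8)^2
= 16 - 59456
= -59440

-59440


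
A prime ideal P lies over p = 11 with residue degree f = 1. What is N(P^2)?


N(P^a) = p^(a*f)
= 11^(2*1)
= 11^2
= 121

121


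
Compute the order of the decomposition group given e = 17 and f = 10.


|D_P| = e * f
= 17 * 10
= 170

170


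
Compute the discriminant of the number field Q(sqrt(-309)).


For K = Q(sqrt(d)) with d squarefree: disc(K) = d if d = 1 mod 4, and disc(K) = 4d if d = 2 or 3 mod 4.
Here d = -309, and d mod 4 = 3.
d = 3 mod 4, not 1 (O_K = Z[sqrt(d)]), so disc(K) = 4d = 4 * (-309) = -1236

-1236


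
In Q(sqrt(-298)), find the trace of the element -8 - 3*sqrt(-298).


Tr(a + b*sqrt(d)) = (a + b*sqrt(d)) + (a - b*sqrt(d)) = 2a
= 2 * (-8)
= -16

-16


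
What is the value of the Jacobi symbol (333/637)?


Compute (333/637) via quadratic reciprocity:
  reciprocity: (333/637) -> +(637/333)
  reduce: (304/333)
  pull out 2: (2/333) = -1  (since 333 mod 8 = 5)
  pull out 2: (2/333) = -1  (since 333 mod 8 = 5)
  pull out 2: (2/333) = -1  (since 333 mod 8 = 5)
  pull out 2: (2/333) = -1  (since 333 mod 8 = 5)
  reciprocity: (19/333) -> +(333/19)
  reduce: (10/19)
  pull out 2: (2/19) = -1  (since 19 mod 8 = 3)
  reciprocity: (5/19) -> +(19/5)
  reduce: (4/5)
  pull out 2: (2/5) = -1  (since 5 mod 8 = 5)
  pull out 2: (2/5) = -1  (since 5 mod 8 = 5)
  (1/5) = 1
Product of signs = -1

-1


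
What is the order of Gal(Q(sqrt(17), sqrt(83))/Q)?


The 2 square roots of distinct primes are multiplicatively independent over Q,
so [K:Q] = 2^2 and Gal(K/Q) is isomorphic to (Z/2Z)^2.
|Gal| = 2^2 = 4

4


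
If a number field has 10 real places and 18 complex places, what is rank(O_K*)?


By Dirichlet's unit theorem:
rank = r1 + r2 - 1
= 10 + 18 - 1
= 27

27


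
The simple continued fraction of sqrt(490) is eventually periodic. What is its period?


Run the CF algorithm for sqrt(490).
a_0 = floor(sqrt(490)) = 22; set m_0=0, q_0=1.
Recurrence: m' = q*a - m,  q' = (d - m'^2)/q,  a' = floor((a_0 + m')/q').
  step 1: m=22, q=6, a=7
  step 2: m=20, q=15, a=2
  step 3: m=10, q=26, a=1
  step 4: m=16, q=9, a=4
  step 5: m=20, q=10, a=4
  step 6: m=20, q=9, a=4
  step 7: m=16, q=26, a=1
  step 8: m=10, q=15, a=2
  step 9: m=20, q=6, a=7
  step 10: m=22, q=1, a=44
a_10 = 2*a_0 = 44, so the period closes here.
sqrt(490) = [22; 7, 2, 1, 4, 4, 4, 1, 2, 7, 44]
Period length = 10

10


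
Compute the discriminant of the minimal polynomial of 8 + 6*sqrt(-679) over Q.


The element 8 + 6*sqrt(-679) has minimal polynomial:
x^2 - 16*x + 24508
Discriminant = (-16)^2 - 4*(24508)
= 256 - 98032
= -97776

-97776


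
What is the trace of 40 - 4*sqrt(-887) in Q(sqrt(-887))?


Tr(a + b*sqrt(d)) = (a + b*sqrt(d)) + (a - b*sqrt(d)) = 2a
= 2 * (40)
= 80

80


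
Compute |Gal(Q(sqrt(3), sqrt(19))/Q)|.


The 2 square roots of distinct primes are multiplicatively independent over Q,
so [K:Q] = 2^2 and Gal(K/Q) is isomorphic to (Z/2Z)^2.
|Gal| = 2^2 = 4

4


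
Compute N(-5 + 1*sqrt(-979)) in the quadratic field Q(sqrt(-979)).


N(a + b*sqrt(d)) = a^2 - d*b^2
= (-5)^2 - (-979)*(1)^2
= 25 + 979
= 1004

1004


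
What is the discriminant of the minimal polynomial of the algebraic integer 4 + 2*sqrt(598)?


The element 4 + 2*sqrt(598) has minimal polynomial:
x^2 - 8*x - 2376
Discriminant = (-8)^2 - 4*(-2376)
= 64 + 9504
= 9568

9568


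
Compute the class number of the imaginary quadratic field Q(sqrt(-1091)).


K = Q(sqrt(-1091)). d mod 4 = 1, so D = disc(K) = d = -1091
h(K) equals the number of primitive reduced positive-definite forms (a, b, c) = a*x^2 + b*x*y + c*y^2 with b^2 - 4ac = D,
where reduced means |b| <= a <= c, with b >= 0 whenever |b| = a or a = c, and primitive means gcd(a, b, c) = 1.
Reduced forces 3a^2 <= |D| = 1091, so 1 <= a <= 19; b must have the parity of D, and c = (b^2 - D)/(4a) must be an integer >= a.
Enumerate a = 1..19, b in [-a, a]:
  a=1: (1, 1, 273)  [1]
  a=2: none
  a=3: (3, -1, 91), (3, 1, 91)  [2]
  a=4: none
  a=5: (5, -3, 55), (5, 3, 55)  [2]
  a=6: none
  a=7: (7, -1, 39), (7, 1, 39)  [2]
  a=8: none
  a=9: (9, -5, 31), (9, 5, 31)  [2]
  a=10: none
  a=11: (11, -3, 25), (11, 3, 25)  [2]
  a=12: none
  a=13: (13, -1, 21), (13, 1, 21)  [2]
  a=14: none
  a=15: (15, -13, 21), (15, -7, 19), (15, 7, 19), (15, 13, 21)  [4]
  a=16..19: none
Total reduced forms: 1 + 2 + 2 + 2 + 2 + 2 + 2 + 4 = 17
h = 17

17


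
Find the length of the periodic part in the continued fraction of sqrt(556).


Run the CF algorithm for sqrt(556).
a_0 = floor(sqrt(556)) = 23; set m_0=0, q_0=1.
Recurrence: m' = q*a - m,  q' = (d - m'^2)/q,  a' = floor((a_0 + m')/q').
  step 1: m=23, q=27, a=1
  step 2: m=4, q=20, a=1
  step 3: m=16, q=15, a=2
  step 4: m=14, q=24, a=1
  step 5: m=10, q=19, a=1
  step 6: m=9, q=25, a=1
  step 7: m=16, q=12, a=3
  step 8: m=20, q=13, a=3
  step 9: m=19, q=15, a=2
  step 10: m=11, q=29, a=1
  step 11: m=18, q=8, a=5
  step 12: m=22, q=9, a=5
  step 13: m=23, q=3, a=15
  step 14: m=22, q=24, a=1
  step 15: m=2, q=23, a=1
  step 16: m=21, q=5, a=8
  step 17: m=19, q=39, a=1
  step 18: m=20, q=4, a=10
  step 19: m=20, q=39, a=1
  step 20: m=19, q=5, a=8
  step 21: m=21, q=23, a=1
  step 22: m=2, q=24, a=1
  step 23: m=22, q=3, a=15
  step 24: m=23, q=9, a=5
  step 25: m=22, q=8, a=5
  step 26: m=18, q=29, a=1
  step 27: m=11, q=15, a=2
  step 28: m=19, q=13, a=3
  step 29: m=20, q=12, a=3
  step 30: m=16, q=25, a=1
  step 31: m=9, q=19, a=1
  step 32: m=10, q=24, a=1
  step 33: m=14, q=15, a=2
  step 34: m=16, q=20, a=1
  step 35: m=4, q=27, a=1
  step 36: m=23, q=1, a=46
a_36 = 2*a_0 = 46, so the period closes here.
sqrt(556) = [23; 1, 1, 2, 1, 1, 1, 3, 3, 2, 1, 5, 5, 15, 1, 1, 8, 1, 10, 1, 8, 1, 1, 15, 5, 5, 1, 2, 3, 3, 1, 1, 1, 2, 1, 1, 46]
Period length = 36

36


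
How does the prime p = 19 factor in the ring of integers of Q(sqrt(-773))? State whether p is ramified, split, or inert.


K = Q(sqrt(-773)). Since d mod 4 = 3, disc(K) = -3092.
Check p | disc: -3092 mod 19 = 5.
p does not divide disc. Compute Legendre symbol (d/p):
6^((19-1)/2) mod 19 = 1
(d/p) = 1, so p splits: (p) = P*P' with e=1, f=1, g=2.
Therefore p is split.

split


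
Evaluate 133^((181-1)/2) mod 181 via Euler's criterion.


p = 181 is prime and the exponent is (p-1)/2 = 90, so by Euler's criterion 133^90 = (133/181) = +1 or -1 mod 181.
Compute by square-and-multiply:
  90 = 64 + 16 + 8 + 2 (binary 1011010)
  Repeated squaring mod 181: 133^1 = 133, 133^2 = 132, 133^4 = 48, 133^8 = 132, 133^16 = 48, 133^32 = 132, 133^64 = 48
  133^90 = 133^64 * 133^16 * 133^8 * 133^2 = 48 * 48 * 132 * 132 mod 181
    48 * 48 = 2304 = 132 mod 181
    132 * 132 = 17424 = 48 mod 181
    48 * 132 = 6336 = 1 mod 181
  133^90 = 1 mod 181
Result 1: 133 is a quadratic residue mod 181.
133^90 mod 181 = 1

1


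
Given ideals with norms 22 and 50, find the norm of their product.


N(IJ) = N(I) * N(J)
= 22 * 50
= 1100

1100


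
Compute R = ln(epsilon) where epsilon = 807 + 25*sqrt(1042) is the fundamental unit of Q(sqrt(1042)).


epsilon = 807 + 25*sqrt(1042)
= 1614.0006
R = ln(1614.0006)
= 7.3865

7.3865


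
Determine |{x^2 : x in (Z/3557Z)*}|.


For prime p, the number of non-zero quadratic residues is (p-1)/2.
= (3557-1)/2
= 1778

1778


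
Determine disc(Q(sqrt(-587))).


For K = Q(sqrt(d)) with d squarefree: disc(K) = d if d = 1 mod 4, and disc(K) = 4d if d = 2 or 3 mod 4.
Here d = -587, and d mod 4 = 1.
d = 1 mod 4 (O_K = Z[(1+sqrt(d))/2]), so disc(K) = d = -587

-587


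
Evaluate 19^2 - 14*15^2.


x^2 - d*y^2
= 19^2 - 14*15^2
= 361 - 3150
= -2789

-2789


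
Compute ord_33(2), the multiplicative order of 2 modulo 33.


We want ord_33(2), the smallest k >= 1 with 2^k = 1 mod 33.
n = 33 = 3 * 11, phi(33) = 20; the order divides phi(n).
Divisors of 20: 1, 2, 4, 5, 10, 20
Repeated squaring mod 33: 2^1 = 2, 2^2 = 4, 2^4 = 16, 2^8 = 25, 2^16 = 31
Test divisors in increasing order:
  k=1: 2^1 = 2 mod 33
  k=2: 2^2 = 4 mod 33
  k=4: 2^4 = 16 mod 33
  k=5: 2^5 = 16 * 2 = 32 mod 33
  k=10: 2^10 = 25 * 4 = 1 mod 33  <- first divisor giving 1
Order = 10

10


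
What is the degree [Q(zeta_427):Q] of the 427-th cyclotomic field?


The degree equals Euler's totient phi(427).
427 = 7 * 61
phi(427) = 360

360


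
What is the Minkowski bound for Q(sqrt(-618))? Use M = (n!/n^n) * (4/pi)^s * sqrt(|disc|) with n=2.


d = -618, d mod 4 = 2, so disc(K) = 4d = -2472; |disc(K)| = 2472
Imaginary quadratic field, so n = 2, s = r2 = 1, r1 = 0
M = (n!/n^n) * (4/pi)^s * sqrt(|disc(K)|) = (2!/2^2) * (4/pi)^1 * sqrt(2472)
= 0.5 * 1.273240 * 49.719212
= 31.6522

31.6522


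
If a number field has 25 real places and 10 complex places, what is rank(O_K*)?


By Dirichlet's unit theorem:
rank = r1 + r2 - 1
= 25 + 10 - 1
= 34

34


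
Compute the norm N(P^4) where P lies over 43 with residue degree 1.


N(P^a) = p^(a*f)
= 43^(4*1)
= 43^4
= 3418801

3418801


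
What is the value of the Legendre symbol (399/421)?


p = 421 is prime, so compute (399/421) with the reciprocity algorithm (Jacobi-symbol steps: pull out 2s via (2/n), flip via reciprocity, reduce):
  reciprocity: (399/421) -> +(421/399)
  reduce: (22/399)
  pull out 2: (2/399) = +1  (since 399 mod 8 = 7)
  reciprocity: (11/399) -> -(399/11)
  reduce: (3/11)
  reciprocity: (3/11) -> -(11/3)
  reduce: (2/3)
  pull out 2: (2/3) = -1  (since 3 mod 8 = 3)
  (1/3) = 1
Product of signs = -1
(399/421) = -1

-1


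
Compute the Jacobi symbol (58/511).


Compute (58/511) via quadratic reciprocity:
  pull out 2: (2/511) = +1  (since 511 mod 8 = 7)
  reciprocity: (29/511) -> +(511/29)
  reduce: (18/29)
  pull out 2: (2/29) = -1  (since 29 mod 8 = 5)
  reciprocity: (9/29) -> +(29/9)
  reduce: (2/9)
  pull out 2: (2/9) = +1  (since 9 mod 8 = 1)
  (1/9) = 1
Product of signs = -1

-1


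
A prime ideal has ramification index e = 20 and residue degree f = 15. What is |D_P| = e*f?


|D_P| = e * f
= 20 * 15
= 300

300


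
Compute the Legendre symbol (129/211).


p = 211 is prime, so compute (129/211) with the reciprocity algorithm (Jacobi-symbol steps: pull out 2s via (2/n), flip via reciprocity, reduce):
  reciprocity: (129/211) -> +(211/129)
  reduce: (82/129)
  pull out 2: (2/129) = +1  (since 129 mod 8 = 1)
  reciprocity: (41/129) -> +(129/41)
  reduce: (6/41)
  pull out 2: (2/41) = +1  (since 41 mod 8 = 1)
  reciprocity: (3/41) -> +(41/3)
  reduce: (2/3)
  pull out 2: (2/3) = -1  (since 3 mod 8 = 3)
  (1/3) = 1
Product of signs = -1
(129/211) = -1

-1


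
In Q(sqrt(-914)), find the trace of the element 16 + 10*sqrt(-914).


Tr(a + b*sqrt(d)) = (a + b*sqrt(d)) + (a - b*sqrt(d)) = 2a
= 2 * (16)
= 32

32


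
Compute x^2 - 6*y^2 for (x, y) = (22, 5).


x^2 - d*y^2
= 22^2 - 6*5^2
= 484 - 150
= 334

334


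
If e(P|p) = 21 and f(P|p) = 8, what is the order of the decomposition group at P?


|D_P| = e * f
= 21 * 8
= 168

168


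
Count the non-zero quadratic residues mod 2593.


For prime p, the number of non-zero quadratic residues is (p-1)/2.
= (2593-1)/2
= 1296

1296


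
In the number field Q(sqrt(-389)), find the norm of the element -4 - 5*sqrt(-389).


N(a + b*sqrt(d)) = a^2 - d*b^2
= (-4)^2 - (-389)*(-5)^2
= 16 + 9725
= 9741

9741


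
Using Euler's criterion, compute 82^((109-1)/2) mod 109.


p = 109 is prime and the exponent is (p-1)/2 = 54, so by Euler's criterion 82^54 = (82/109) = +1 or -1 mod 109.
Compute by square-and-multiply:
  54 = 32 + 16 + 4 + 2 (binary 110110)
  Repeated squaring mod 109: 82^1 = 82, 82^2 = 75, 82^4 = 66, 82^8 = 105, 82^16 = 16, 82^32 = 38
  82^54 = 82^32 * 82^16 * 82^4 * 82^2 = 38 * 16 * 66 * 75 mod 109
    38 * 16 = 608 = 63 mod 109
    63 * 66 = 4158 = 16 mod 109
    16 * 75 = 1200 = 1 mod 109
  82^54 = 1 mod 109
Result 1: 82 is a quadratic residue mod 109.
82^54 mod 109 = 1

1


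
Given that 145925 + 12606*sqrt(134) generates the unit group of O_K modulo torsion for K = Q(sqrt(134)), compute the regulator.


epsilon = 145925 + 12606*sqrt(134)
= 291850.0000
R = ln(291850.0000)
= 12.5840

12.5840


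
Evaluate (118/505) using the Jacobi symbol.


Compute (118/505) via quadratic reciprocity:
  pull out 2: (2/505) = +1  (since 505 mod 8 = 1)
  reciprocity: (59/505) -> +(505/59)
  reduce: (33/59)
  reciprocity: (33/59) -> +(59/33)
  reduce: (26/33)
  pull out 2: (2/33) = +1  (since 33 mod 8 = 1)
  reciprocity: (13/33) -> +(33/13)
  reduce: (7/13)
  reciprocity: (7/13) -> +(13/7)
  reduce: (6/7)
  pull out 2: (2/7) = +1  (since 7 mod 8 = 7)
  reciprocity: (3/7) -> -(7/3)
  reduce: (1/3)
  (1/3) = 1
Product of signs = -1

-1


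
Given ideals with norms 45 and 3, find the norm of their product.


N(IJ) = N(I) * N(J)
= 45 * 3
= 135

135


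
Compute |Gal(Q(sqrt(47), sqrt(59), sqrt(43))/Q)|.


The 3 square roots of distinct primes are multiplicatively independent over Q,
so [K:Q] = 2^3 and Gal(K/Q) is isomorphic to (Z/2Z)^3.
|Gal| = 2^3 = 8

8


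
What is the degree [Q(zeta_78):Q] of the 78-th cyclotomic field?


The degree equals Euler's totient phi(78).
78 = 2 * 3 * 13
phi(78) = 24

24


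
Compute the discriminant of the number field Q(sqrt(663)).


For K = Q(sqrt(d)) with d squarefree: disc(K) = d if d = 1 mod 4, and disc(K) = 4d if d = 2 or 3 mod 4.
Here d = 663, and d mod 4 = 3.
d = 3 mod 4, not 1 (O_K = Z[sqrt(d)]), so disc(K) = 4d = 4 * (663) = 2652

2652


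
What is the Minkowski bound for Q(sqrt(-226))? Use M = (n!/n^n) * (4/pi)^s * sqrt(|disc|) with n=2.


d = -226, d mod 4 = 2, so disc(K) = 4d = -904; |disc(K)| = 904
Imaginary quadratic field, so n = 2, s = r2 = 1, r1 = 0
M = (n!/n^n) * (4/pi)^s * sqrt(|disc(K)|) = (2!/2^2) * (4/pi)^1 * sqrt(904)
= 0.5 * 1.273240 * 30.066593
= 19.1410

19.1410


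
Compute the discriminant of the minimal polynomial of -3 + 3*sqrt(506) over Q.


The element -3 + 3*sqrt(506) has minimal polynomial:
x^2 + 6*x - 4545
Discriminant = (6)^2 - 4*(-4545)
= 36 + 18180
= 18216

18216
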